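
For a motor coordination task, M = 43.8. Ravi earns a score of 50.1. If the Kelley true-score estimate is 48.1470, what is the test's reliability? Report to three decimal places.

T̂ = ρX + (1 − ρ)μ  ⇒  T̂ − μ = ρ(X − μ)
ρ = (T̂ − μ)/(X − μ) = (48.1470 − 43.8) / (50.1 − 43.8) = 4.3470 / 6.3 = 0.69000

0.690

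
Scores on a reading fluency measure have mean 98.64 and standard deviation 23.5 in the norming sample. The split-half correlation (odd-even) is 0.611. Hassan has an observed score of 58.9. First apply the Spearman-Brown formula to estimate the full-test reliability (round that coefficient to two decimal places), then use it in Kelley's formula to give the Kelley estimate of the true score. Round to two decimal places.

Spearman-Brown: ρ = 2r/(1 + r) = 2(0.611)/(1 + 0.611) = 1.2220/1.611 = 0.7585 → 0.76
T̂ = 0.76(58.9) + 0.24(98.64) = 44.764 + 23.6736 = 68.438 → 68.44

68.44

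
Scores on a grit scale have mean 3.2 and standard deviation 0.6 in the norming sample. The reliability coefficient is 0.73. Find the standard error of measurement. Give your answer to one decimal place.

0.3

SEM = SD · √(1 − ρ) = 0.6 × √0.27 = 0.6 × 0.5196 = 0.312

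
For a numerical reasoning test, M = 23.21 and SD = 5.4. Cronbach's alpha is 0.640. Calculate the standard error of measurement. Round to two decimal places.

3.24

SEM = SD · √(1 − ρ) = 5.4 × √0.360 = 5.4 × 0.6000 = 3.240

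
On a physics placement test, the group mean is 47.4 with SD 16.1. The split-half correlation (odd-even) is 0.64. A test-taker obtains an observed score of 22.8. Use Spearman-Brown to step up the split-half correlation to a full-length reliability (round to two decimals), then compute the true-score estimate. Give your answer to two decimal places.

28.21

Spearman-Brown: ρ = 2r/(1 + r) = 2(0.64)/(1 + 0.64) = 1.280/1.64 = 0.7805 → 0.78
T̂ = 0.78(22.8) + 0.22(47.4) = 17.784 + 10.428 = 28.212 → 28.21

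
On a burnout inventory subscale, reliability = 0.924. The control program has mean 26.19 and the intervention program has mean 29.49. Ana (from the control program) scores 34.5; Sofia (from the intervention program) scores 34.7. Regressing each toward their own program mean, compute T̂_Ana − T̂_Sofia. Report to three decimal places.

T̂_Ana = 0.924(34.5) + 0.076(26.19) = 33.86844
T̂_Sofia = 0.924(34.7) + 0.076(29.49) = 34.30404
Difference = 33.86844 − 34.30404 = -0.43560

-0.436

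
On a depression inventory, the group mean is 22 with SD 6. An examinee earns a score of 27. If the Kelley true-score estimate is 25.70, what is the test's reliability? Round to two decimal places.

T̂ = ρX + (1 − ρ)μ  ⇒  T̂ − μ = ρ(X − μ)
ρ = (T̂ − μ)/(X − μ) = (25.70 − 22) / (27 − 22) = 3.70 / 5.0 = 0.7400

0.74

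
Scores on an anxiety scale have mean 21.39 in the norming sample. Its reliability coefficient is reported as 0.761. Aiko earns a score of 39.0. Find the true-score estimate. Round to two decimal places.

Regress the observed score toward the mean by the unreliability: T̂ = 0.761·39.0 + 0.239·21.39 = 29.6790 + 5.11221 = 34.791.

34.79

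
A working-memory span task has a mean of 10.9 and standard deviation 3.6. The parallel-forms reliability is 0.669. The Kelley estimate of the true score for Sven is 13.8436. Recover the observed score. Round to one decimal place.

T̂ = ρX + (1 − ρ)μ  ⇒  X = (T̂ − (1 − ρ)μ) / ρ
X = (13.8436 − 0.331 × 10.9) / 0.669 = (13.8436 − 3.6079) / 0.669 = 10.2357 / 0.669 = 15.300

15.3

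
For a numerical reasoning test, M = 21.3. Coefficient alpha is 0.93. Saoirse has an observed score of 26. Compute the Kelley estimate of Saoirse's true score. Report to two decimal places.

T̂ = ρX + (1 − ρ)μ
  = 0.93 × 26 + 0.07 × 21.3
  = 24.18 + 1.491
  = 25.671
  ≈ 25.67

25.67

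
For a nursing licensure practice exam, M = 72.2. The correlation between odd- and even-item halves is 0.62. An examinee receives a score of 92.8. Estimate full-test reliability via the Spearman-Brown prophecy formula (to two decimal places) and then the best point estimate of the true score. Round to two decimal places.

88.06

Spearman-Brown: ρ = 2r/(1 + r) = 2(0.62)/(1 + 0.62) = 1.240/1.62 = 0.7654 → 0.77
T̂ = ρX + (1 − ρ)μ
  = 0.77 × 92.8 + 0.23 × 72.2
  = 71.456 + 16.606
  = 88.062
  ≈ 88.06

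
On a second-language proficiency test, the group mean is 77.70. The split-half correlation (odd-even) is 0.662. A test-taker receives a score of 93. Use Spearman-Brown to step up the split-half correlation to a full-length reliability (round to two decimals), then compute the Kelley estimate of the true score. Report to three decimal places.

89.940

Spearman-Brown: ρ = 2r/(1 + r) = 2(0.662)/(1 + 0.662) = 1.3240/1.662 = 0.7966 → 0.80
Regress the observed score toward the mean by the unreliability: T̂ = 0.80·93 + 0.20·77.70 = 74.40 + 15.5400 = 89.9400.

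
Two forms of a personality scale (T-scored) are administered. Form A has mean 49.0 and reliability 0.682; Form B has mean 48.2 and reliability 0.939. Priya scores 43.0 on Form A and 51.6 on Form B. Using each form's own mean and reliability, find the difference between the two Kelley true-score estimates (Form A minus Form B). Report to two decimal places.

T̂_A = 0.682(43.0) + 0.318(49.0) = 44.9080
T̂_B = 0.939(51.6) + 0.061(48.2) = 51.3926
T̂_A − T̂_B = -6.4846

-6.48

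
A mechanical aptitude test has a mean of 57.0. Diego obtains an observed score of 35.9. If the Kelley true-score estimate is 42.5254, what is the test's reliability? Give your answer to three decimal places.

0.686

T̂ = ρX + (1 − ρ)μ  ⇒  T̂ − μ = ρ(X − μ)
ρ = (T̂ − μ)/(X − μ) = (42.5254 − 57.0) / (35.9 − 57.0) = -14.4746 / -21.1 = 0.68600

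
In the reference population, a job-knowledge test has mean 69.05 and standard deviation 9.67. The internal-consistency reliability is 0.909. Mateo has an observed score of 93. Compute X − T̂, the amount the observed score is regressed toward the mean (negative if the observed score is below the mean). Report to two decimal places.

2.18

Regress the observed score toward the mean by the unreliability: T̂ = 0.909·93 + 0.091·69.05 = 84.537 + 6.28355 = 90.8206.
X − T̂ = 93 − 90.821 = 2.179 → 2.18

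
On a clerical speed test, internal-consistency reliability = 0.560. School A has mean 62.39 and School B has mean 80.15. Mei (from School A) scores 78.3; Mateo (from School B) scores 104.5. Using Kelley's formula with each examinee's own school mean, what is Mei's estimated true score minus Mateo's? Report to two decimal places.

T̂_Mei = 0.560(78.3) + 0.440(62.39) = 71.2996
T̂_Mateo = 0.560(104.5) + 0.440(80.15) = 93.7860
Difference = 71.2996 − 93.7860 = -22.4864

-22.49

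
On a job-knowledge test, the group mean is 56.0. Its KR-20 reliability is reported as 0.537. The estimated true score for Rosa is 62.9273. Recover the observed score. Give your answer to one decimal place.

T̂ = ρX + (1 − ρ)μ  ⇒  X = (T̂ − (1 − ρ)μ) / ρ
X = (62.9273 − 0.463 × 56.0) / 0.537 = (62.9273 − 25.9280) / 0.537 = 36.9993 / 0.537 = 68.900

68.9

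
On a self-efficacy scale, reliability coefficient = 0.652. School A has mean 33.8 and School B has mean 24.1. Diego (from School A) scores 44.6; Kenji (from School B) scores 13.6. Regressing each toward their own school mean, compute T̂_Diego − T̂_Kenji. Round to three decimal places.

T̂_Diego = 0.652(44.6) + 0.348(33.8) = 40.84160
T̂_Kenji = 0.652(13.6) + 0.348(24.1) = 17.25400
Difference = 40.84160 − 17.25400 = 23.58760

23.588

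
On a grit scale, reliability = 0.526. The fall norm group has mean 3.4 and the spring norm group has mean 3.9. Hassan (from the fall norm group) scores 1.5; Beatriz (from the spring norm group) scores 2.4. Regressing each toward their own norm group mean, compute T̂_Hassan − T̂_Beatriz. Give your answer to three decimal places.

T̂_Hassan = 0.526(1.5) + 0.474(3.4) = 2.40060
T̂_Beatriz = 0.526(2.4) + 0.474(3.9) = 3.11100
Difference = 2.40060 − 3.11100 = -0.71040

-0.710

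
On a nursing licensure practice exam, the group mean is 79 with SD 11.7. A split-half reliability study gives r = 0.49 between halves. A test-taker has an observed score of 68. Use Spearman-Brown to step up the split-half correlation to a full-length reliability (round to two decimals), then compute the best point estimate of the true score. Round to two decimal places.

71.74

Spearman-Brown: ρ = 2r/(1 + r) = 2(0.49)/(1 + 0.49) = 0.980/1.49 = 0.6577 → 0.66
Weight the observed score by reliability and the mean by (1 − reliability): T̂ = 0.66·68 + 0.34·79 = 44.88 + 26.86 = 71.740.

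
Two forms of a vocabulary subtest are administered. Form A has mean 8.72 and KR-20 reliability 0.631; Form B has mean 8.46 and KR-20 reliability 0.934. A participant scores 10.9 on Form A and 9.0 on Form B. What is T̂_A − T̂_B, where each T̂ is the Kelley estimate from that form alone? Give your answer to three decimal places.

1.131

T̂_A = 0.631(10.9) + 0.369(8.72) = 10.09558
T̂_B = 0.934(9.0) + 0.066(8.46) = 8.96436
T̂_A − T̂_B = 1.13122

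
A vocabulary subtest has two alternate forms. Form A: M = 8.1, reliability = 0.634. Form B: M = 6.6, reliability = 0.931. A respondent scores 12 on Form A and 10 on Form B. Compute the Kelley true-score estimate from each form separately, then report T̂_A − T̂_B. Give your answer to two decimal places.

T̂_A = 0.634(12) + 0.366(8.1) = 10.5726
T̂_B = 0.931(10) + 0.069(6.6) = 9.7654
T̂_A − T̂_B = 0.8072

0.81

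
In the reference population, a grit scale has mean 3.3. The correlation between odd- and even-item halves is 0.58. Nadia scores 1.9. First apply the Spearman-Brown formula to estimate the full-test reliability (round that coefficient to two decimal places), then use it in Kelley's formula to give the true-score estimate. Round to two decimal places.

Spearman-Brown: ρ = 2r/(1 + r) = 2(0.58)/(1 + 0.58) = 1.160/1.58 = 0.7342 → 0.73
T̂ = 0.73(1.9) + 0.27(3.3) = 1.387 + 0.891 = 2.278 → 2.28

2.28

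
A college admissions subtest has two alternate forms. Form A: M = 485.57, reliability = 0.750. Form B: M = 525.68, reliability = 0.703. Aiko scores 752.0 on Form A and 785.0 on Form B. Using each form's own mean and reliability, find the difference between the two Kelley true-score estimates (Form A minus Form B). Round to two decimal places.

-22.59

T̂_A = 0.750(752.0) + 0.250(485.57) = 685.3925
T̂_B = 0.703(785.0) + 0.297(525.68) = 707.9820
T̂_A − T̂_B = -22.5895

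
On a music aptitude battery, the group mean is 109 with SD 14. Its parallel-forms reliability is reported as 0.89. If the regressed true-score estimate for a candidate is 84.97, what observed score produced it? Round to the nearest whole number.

82

T̂ = ρX + (1 − ρ)μ  ⇒  X = (T̂ − (1 − ρ)μ) / ρ
X = (84.97 − 0.11 × 109) / 0.89 = (84.97 − 11.99) / 0.89 = 72.98 / 0.89 = 82.00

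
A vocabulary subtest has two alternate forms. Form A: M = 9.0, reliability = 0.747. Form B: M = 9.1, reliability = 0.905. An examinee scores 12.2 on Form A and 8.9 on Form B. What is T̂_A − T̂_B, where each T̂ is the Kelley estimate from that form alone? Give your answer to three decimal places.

T̂_A = 0.747(12.2) + 0.253(9.0) = 11.39040
T̂_B = 0.905(8.9) + 0.095(9.1) = 8.91900
T̂_A − T̂_B = 2.47140

2.471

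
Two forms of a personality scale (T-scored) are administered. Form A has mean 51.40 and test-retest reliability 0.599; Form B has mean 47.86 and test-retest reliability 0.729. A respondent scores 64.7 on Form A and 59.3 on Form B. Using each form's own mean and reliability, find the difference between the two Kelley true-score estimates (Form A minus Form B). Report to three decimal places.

3.167

T̂_A = 0.599(64.7) + 0.401(51.40) = 59.36670
T̂_B = 0.729(59.3) + 0.271(47.86) = 56.19976
T̂_A − T̂_B = 3.16694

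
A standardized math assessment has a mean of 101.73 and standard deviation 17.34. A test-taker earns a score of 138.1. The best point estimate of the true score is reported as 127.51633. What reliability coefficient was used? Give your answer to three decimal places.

T̂ = ρX + (1 − ρ)μ  ⇒  T̂ − μ = ρ(X − μ)
ρ = (T̂ − μ)/(X − μ) = (127.51633 − 101.73) / (138.1 − 101.73) = 25.78633 / 36.37 = 0.70900

0.709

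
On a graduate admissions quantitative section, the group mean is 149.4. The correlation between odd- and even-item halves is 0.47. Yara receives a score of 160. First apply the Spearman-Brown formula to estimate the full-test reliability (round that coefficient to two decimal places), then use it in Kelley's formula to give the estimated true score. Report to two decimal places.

156.18

Spearman-Brown: ρ = 2r/(1 + r) = 2(0.47)/(1 + 0.47) = 0.940/1.47 = 0.6395 → 0.64
T̂ = ρX + (1 − ρ)μ
  = 0.64 × 160 + 0.36 × 149.4
  = 102.40 + 53.784
  = 156.184
  ≈ 156.18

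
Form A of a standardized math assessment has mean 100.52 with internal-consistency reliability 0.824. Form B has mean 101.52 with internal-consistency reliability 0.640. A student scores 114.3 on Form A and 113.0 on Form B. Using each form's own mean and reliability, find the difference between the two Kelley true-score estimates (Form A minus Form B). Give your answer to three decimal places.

T̂_A = 0.824(114.3) + 0.176(100.52) = 111.87472
T̂_B = 0.640(113.0) + 0.360(101.52) = 108.86720
T̂_A − T̂_B = 3.00752

3.008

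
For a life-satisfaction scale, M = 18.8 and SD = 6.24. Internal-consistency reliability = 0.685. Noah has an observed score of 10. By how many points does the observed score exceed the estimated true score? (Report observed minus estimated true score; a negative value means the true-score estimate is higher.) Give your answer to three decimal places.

-2.772

Weight the observed score by reliability and the mean by (1 − reliability): T̂ = 0.685·10 + 0.315·18.8 = 6.850 + 5.9220 = 12.77200.
X − T̂ = 10 − 12.7720 = -2.7720 → -2.772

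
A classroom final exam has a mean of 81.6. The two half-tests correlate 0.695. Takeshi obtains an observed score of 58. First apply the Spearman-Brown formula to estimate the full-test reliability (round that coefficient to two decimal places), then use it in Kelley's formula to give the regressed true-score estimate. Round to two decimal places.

Spearman-Brown: ρ = 2r/(1 + r) = 2(0.695)/(1 + 0.695) = 1.3900/1.695 = 0.8201 → 0.82
Kelley's formula gives T̂ = 0.82·58 + 0.18·81.6 = 47.56 + 14.688 = 62.248.

62.25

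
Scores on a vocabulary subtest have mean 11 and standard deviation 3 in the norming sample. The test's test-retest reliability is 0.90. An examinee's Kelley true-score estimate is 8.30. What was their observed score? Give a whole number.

8

T̂ = ρX + (1 − ρ)μ  ⇒  X = (T̂ − (1 − ρ)μ) / ρ
X = (8.30 − 0.10 × 11) / 0.90 = (8.30 − 1.10) / 0.90 = 7.20 / 0.90 = 8.00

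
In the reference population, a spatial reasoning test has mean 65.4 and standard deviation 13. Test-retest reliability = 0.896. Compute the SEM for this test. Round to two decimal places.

SEM = SD · √(1 − ρ) = 13 × √0.104 = 13 × 0.3225 = 4.192

4.19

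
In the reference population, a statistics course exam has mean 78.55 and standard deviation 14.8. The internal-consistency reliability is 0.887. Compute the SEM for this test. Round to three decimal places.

4.975

SEM = SD · √(1 − ρ) = 14.8 × √0.113 = 14.8 × 0.3362 = 4.9751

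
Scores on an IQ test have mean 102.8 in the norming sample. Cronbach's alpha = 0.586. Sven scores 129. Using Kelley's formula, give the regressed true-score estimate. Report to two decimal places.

118.15

Kelley's formula gives T̂ = 0.586·129 + 0.414·102.8 = 75.594 + 42.5592 = 118.153.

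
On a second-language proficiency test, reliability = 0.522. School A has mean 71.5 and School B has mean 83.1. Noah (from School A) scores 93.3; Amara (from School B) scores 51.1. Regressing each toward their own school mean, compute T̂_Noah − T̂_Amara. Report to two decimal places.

16.48

T̂_Noah = 0.522(93.3) + 0.478(71.5) = 82.8796
T̂_Amara = 0.522(51.1) + 0.478(83.1) = 66.3960
Difference = 82.8796 − 66.3960 = 16.4836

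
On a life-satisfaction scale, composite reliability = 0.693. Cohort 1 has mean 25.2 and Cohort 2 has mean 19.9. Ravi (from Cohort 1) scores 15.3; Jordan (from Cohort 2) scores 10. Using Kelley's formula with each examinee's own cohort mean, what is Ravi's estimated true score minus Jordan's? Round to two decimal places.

5.30

T̂_Ravi = 0.693(15.3) + 0.307(25.2) = 18.3393
T̂_Jordan = 0.693(10) + 0.307(19.9) = 13.0393
Difference = 18.3393 − 13.0393 = 5.3000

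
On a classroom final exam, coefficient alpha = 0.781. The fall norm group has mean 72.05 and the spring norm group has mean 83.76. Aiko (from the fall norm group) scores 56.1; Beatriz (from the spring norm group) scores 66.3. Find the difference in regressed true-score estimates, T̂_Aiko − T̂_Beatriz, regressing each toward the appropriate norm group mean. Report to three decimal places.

T̂_Aiko = 0.781(56.1) + 0.219(72.05) = 59.59305
T̂_Beatriz = 0.781(66.3) + 0.219(83.76) = 70.12374
Difference = 59.59305 − 70.12374 = -10.53069

-10.531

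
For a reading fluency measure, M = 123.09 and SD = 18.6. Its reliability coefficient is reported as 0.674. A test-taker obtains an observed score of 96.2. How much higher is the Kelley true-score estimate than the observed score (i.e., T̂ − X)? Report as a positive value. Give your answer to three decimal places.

T̂ = ρX + (1 − ρ)μ
  = 0.674 × 96.2 + 0.326 × 123.09
  = 64.8388 + 40.12734
  = 104.96614
  ≈ 104.9661
T̂ − X = 104.9661 − 96.2 = 8.7661 → 8.766

8.766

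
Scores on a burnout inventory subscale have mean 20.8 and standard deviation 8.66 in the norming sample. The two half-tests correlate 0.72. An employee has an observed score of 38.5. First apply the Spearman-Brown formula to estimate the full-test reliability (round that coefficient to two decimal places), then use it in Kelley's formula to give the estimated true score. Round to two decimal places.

35.67

Spearman-Brown: ρ = 2r/(1 + r) = 2(0.72)/(1 + 0.72) = 1.440/1.72 = 0.8372 → 0.84
Kelley's formula gives T̂ = 0.84·38.5 + 0.16·20.8 = 32.340 + 3.328 = 35.668.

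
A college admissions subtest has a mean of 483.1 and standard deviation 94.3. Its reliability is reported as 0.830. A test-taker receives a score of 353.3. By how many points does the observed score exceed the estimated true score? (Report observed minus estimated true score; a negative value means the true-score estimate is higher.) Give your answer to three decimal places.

-22.066

T̂ = 0.830(353.3) + 0.170(483.1) = 293.2390 + 82.1270 = 375.36600 → 375.3660
X − T̂ = 353.3 − 375.3660 = -22.0660 → -22.066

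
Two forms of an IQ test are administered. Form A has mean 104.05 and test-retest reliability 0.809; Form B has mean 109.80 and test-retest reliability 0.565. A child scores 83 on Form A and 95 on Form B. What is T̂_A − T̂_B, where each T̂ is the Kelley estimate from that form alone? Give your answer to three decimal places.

T̂_A = 0.809(83) + 0.191(104.05) = 87.02055
T̂_B = 0.565(95) + 0.435(109.80) = 101.43800
T̂_A − T̂_B = -14.41745

-14.417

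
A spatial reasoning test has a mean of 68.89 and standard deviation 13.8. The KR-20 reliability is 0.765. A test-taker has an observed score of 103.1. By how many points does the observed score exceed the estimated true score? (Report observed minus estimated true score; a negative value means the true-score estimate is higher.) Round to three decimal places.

Regress the observed score toward the mean by the unreliability: T̂ = 0.765·103.1 + 0.235·68.89 = 78.8715 + 16.18915 = 95.06065.
X − T̂ = 103.1 − 95.0606 = 8.0393 → 8.039

8.039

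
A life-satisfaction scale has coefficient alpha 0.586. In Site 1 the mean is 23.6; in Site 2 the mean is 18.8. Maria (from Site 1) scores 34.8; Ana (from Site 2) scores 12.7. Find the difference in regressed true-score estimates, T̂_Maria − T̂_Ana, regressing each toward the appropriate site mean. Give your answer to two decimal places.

14.94

T̂_Maria = 0.586(34.8) + 0.414(23.6) = 30.1632
T̂_Ana = 0.586(12.7) + 0.414(18.8) = 15.2254
Difference = 30.1632 − 15.2254 = 14.9378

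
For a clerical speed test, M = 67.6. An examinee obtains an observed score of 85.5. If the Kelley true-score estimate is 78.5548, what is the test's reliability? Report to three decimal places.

T̂ = ρX + (1 − ρ)μ  ⇒  T̂ − μ = ρ(X − μ)
ρ = (T̂ − μ)/(X − μ) = (78.5548 − 67.6) / (85.5 − 67.6) = 10.9548 / 17.9 = 0.61200

0.612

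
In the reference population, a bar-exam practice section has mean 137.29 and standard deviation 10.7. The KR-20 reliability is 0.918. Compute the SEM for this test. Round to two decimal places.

3.06

SEM = SD · √(1 − ρ) = 10.7 × √0.082 = 10.7 × 0.2864 = 3.064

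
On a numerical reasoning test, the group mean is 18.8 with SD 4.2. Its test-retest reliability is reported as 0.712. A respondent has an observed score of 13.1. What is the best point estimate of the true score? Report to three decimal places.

T̂ = 0.712(13.1) + 0.288(18.8) = 9.3272 + 5.4144 = 14.7416 → 14.742

14.742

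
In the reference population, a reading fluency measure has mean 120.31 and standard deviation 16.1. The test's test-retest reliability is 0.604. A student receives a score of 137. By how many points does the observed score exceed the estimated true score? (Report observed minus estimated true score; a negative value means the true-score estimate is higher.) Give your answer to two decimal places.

6.61

Regress the observed score toward the mean by the unreliability: T̂ = 0.604·137 + 0.396·120.31 = 82.748 + 47.64276 = 130.3908.
X − T̂ = 137 − 130.391 = 6.609 → 6.61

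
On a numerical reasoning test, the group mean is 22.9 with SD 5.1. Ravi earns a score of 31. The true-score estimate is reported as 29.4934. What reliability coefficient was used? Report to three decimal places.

T̂ = ρX + (1 − ρ)μ  ⇒  T̂ − μ = ρ(X − μ)
ρ = (T̂ − μ)/(X − μ) = (29.4934 − 22.9) / (31 − 22.9) = 6.5934 / 8.1 = 0.81400

0.814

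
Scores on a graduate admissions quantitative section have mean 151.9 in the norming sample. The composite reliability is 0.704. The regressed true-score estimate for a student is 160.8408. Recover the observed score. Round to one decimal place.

164.6

T̂ = ρX + (1 − ρ)μ  ⇒  X = (T̂ − (1 − ρ)μ) / ρ
X = (160.8408 − 0.296 × 151.9) / 0.704 = (160.8408 − 44.9624) / 0.704 = 115.8784 / 0.704 = 164.600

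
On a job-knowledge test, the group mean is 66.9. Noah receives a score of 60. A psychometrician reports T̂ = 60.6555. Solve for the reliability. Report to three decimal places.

0.905

T̂ = ρX + (1 − ρ)μ  ⇒  T̂ − μ = ρ(X − μ)
ρ = (T̂ − μ)/(X − μ) = (60.6555 − 66.9) / (60 − 66.9) = -6.2445 / -6.9 = 0.90500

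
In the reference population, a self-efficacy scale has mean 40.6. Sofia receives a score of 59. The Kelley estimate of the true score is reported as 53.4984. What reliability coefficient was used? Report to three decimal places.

T̂ = ρX + (1 − ρ)μ  ⇒  T̂ − μ = ρ(X − μ)
ρ = (T̂ − μ)/(X − μ) = (53.4984 − 40.6) / (59 − 40.6) = 12.8984 / 18.4 = 0.70100

0.701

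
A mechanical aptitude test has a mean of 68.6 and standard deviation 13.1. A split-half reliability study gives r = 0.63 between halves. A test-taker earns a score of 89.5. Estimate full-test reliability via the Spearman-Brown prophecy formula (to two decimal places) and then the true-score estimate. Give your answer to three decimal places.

Spearman-Brown: ρ = 2r/(1 + r) = 2(0.63)/(1 + 0.63) = 1.260/1.63 = 0.7730 → 0.77
T̂ = ρX + (1 − ρ)μ
  = 0.77 × 89.5 + 0.23 × 68.6
  = 68.915 + 15.778
  = 84.6930
  ≈ 84.693

84.693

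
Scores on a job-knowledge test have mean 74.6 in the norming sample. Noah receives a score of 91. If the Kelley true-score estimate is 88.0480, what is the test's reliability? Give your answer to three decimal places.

T̂ = ρX + (1 − ρ)μ  ⇒  T̂ − μ = ρ(X − μ)
ρ = (T̂ − μ)/(X − μ) = (88.0480 − 74.6) / (91 − 74.6) = 13.4480 / 16.4 = 0.82000

0.820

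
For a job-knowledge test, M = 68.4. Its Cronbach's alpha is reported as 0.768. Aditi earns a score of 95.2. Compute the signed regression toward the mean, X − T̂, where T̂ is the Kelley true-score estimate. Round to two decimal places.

6.22

T̂ = 0.768(95.2) + 0.232(68.4) = 73.1136 + 15.8688 = 88.9824 → 88.982
X − T̂ = 95.2 − 88.982 = 6.218 → 6.22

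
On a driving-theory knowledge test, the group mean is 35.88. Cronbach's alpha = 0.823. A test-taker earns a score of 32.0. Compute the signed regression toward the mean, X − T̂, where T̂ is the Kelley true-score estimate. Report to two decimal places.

-0.69

T̂ = ρX + (1 − ρ)μ
  = 0.823 × 32.0 + 0.177 × 35.88
  = 26.3360 + 6.35076
  = 32.6868
  ≈ 32.687
X − T̂ = 32.0 − 32.687 = -0.687 → -0.69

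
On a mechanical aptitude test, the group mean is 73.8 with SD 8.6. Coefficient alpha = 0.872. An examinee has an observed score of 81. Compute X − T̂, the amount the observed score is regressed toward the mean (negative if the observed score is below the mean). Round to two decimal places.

Weight the observed score by reliability and the mean by (1 − reliability): T̂ = 0.872·81 + 0.128·73.8 = 70.632 + 9.4464 = 80.0784.
X − T̂ = 81 − 80.078 = 0.922 → 0.92

0.92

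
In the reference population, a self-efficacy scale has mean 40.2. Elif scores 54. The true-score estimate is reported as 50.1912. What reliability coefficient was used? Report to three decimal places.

0.724

T̂ = ρX + (1 − ρ)μ  ⇒  T̂ − μ = ρ(X − μ)
ρ = (T̂ − μ)/(X − μ) = (50.1912 − 40.2) / (54 − 40.2) = 9.9912 / 13.8 = 0.72400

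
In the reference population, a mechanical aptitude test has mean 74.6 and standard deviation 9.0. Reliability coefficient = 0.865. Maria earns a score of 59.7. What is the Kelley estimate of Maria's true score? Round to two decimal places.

T̂ = 0.865(59.7) + 0.135(74.6) = 51.6405 + 10.0710 = 61.712 → 61.71

61.71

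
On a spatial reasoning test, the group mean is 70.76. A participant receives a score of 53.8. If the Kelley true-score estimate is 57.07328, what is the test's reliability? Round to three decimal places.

0.807

T̂ = ρX + (1 − ρ)μ  ⇒  T̂ − μ = ρ(X − μ)
ρ = (T̂ − μ)/(X − μ) = (57.07328 − 70.76) / (53.8 − 70.76) = -13.68672 / -16.96 = 0.80700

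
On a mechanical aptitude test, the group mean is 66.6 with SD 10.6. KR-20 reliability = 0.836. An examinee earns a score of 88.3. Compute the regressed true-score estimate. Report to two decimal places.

Regress the observed score toward the mean by the unreliability: T̂ = 0.836·88.3 + 0.164·66.6 = 73.8188 + 10.9224 = 84.741.

84.74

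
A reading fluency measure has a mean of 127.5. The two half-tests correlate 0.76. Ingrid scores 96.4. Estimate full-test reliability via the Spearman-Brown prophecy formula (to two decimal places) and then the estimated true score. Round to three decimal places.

Spearman-Brown: ρ = 2r/(1 + r) = 2(0.76)/(1 + 0.76) = 1.520/1.76 = 0.8636 → 0.86
T̂ = 0.86(96.4) + 0.14(127.5) = 82.904 + 17.850 = 100.7540 → 100.754

100.754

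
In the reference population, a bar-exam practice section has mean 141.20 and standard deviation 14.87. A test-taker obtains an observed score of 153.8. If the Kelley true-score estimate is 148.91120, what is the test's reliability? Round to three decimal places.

0.612

T̂ = ρX + (1 − ρ)μ  ⇒  T̂ − μ = ρ(X − μ)
ρ = (T̂ − μ)/(X − μ) = (148.91120 − 141.20) / (153.8 − 141.20) = 7.71120 / 12.60 = 0.61200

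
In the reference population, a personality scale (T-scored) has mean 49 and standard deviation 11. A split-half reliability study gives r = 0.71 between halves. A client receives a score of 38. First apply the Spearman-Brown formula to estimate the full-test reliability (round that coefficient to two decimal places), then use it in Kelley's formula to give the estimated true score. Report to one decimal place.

39.9

Spearman-Brown: ρ = 2r/(1 + r) = 2(0.71)/(1 + 0.71) = 1.420/1.71 = 0.8304 → 0.83
Kelley's formula gives T̂ = 0.83·38 + 0.17·49 = 31.54 + 8.33 = 39.87.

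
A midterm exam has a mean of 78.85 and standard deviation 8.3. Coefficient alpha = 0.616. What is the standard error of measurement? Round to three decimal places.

5.143

SEM = SD · √(1 − ρ) = 8.3 × √0.384 = 8.3 × 0.6197 = 5.1433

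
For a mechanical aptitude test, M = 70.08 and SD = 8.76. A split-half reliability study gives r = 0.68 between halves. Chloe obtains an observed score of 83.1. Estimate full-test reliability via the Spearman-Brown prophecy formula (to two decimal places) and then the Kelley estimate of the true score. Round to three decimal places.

Spearman-Brown: ρ = 2r/(1 + r) = 2(0.68)/(1 + 0.68) = 1.360/1.68 = 0.8095 → 0.81
Weight the observed score by reliability and the mean by (1 − reliability): T̂ = 0.81·83.1 + 0.19·70.08 = 67.311 + 13.3152 = 80.6262.

80.626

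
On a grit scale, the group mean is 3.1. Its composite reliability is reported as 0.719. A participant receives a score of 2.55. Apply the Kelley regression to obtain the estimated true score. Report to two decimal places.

2.70

Weight the observed score by reliability and the mean by (1 − reliability): T̂ = 0.719·2.55 + 0.281·3.1 = 1.83345 + 0.8711 = 2.705.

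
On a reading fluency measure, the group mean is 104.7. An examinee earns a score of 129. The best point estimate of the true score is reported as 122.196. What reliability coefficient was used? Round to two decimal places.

0.72

T̂ = ρX + (1 − ρ)μ  ⇒  T̂ − μ = ρ(X − μ)
ρ = (T̂ − μ)/(X − μ) = (122.196 − 104.7) / (129 − 104.7) = 17.496 / 24.3 = 0.7200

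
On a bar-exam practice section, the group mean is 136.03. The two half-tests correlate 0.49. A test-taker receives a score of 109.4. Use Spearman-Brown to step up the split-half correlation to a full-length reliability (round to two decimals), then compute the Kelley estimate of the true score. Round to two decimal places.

Spearman-Brown: ρ = 2r/(1 + r) = 2(0.49)/(1 + 0.49) = 0.980/1.49 = 0.6577 → 0.66
T̂ = ρX + (1 − ρ)μ
  = 0.66 × 109.4 + 0.34 × 136.03
  = 72.204 + 46.2502
  = 118.454
  ≈ 118.45

118.45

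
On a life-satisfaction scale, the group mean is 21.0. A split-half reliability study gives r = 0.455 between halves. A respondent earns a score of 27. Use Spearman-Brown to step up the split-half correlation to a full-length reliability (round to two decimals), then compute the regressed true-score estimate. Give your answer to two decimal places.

Spearman-Brown: ρ = 2r/(1 + r) = 2(0.455)/(1 + 0.455) = 0.9100/1.455 = 0.6254 → 0.63
T̂ = 0.63(27) + 0.37(21.0) = 17.01 + 7.770 = 24.780 → 24.78

24.78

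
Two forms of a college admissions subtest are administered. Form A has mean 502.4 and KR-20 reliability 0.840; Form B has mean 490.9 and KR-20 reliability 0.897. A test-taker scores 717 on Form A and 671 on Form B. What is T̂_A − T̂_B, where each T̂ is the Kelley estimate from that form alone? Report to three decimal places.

30.214

T̂_A = 0.840(717) + 0.160(502.4) = 682.66400
T̂_B = 0.897(671) + 0.103(490.9) = 652.44970
T̂_A − T̂_B = 30.21430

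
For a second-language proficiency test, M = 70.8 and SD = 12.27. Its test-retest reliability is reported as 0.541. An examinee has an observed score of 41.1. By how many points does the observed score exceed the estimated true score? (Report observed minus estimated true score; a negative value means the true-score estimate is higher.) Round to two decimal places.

T̂ = 0.541(41.1) + 0.459(70.8) = 22.2351 + 32.4972 = 54.7323 → 54.732
X − T̂ = 41.1 − 54.732 = -13.632 → -13.63

-13.63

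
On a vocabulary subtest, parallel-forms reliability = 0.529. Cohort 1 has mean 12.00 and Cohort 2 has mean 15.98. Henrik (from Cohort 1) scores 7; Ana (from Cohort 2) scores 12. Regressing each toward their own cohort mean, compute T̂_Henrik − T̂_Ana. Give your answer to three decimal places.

T̂_Henrik = 0.529(7) + 0.471(12.00) = 9.35500
T̂_Ana = 0.529(12) + 0.471(15.98) = 13.87458
Difference = 9.35500 − 13.87458 = -4.51958

-4.520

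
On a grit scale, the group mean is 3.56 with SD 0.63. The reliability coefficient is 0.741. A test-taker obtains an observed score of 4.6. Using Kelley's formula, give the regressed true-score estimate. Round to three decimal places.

4.331

T̂ = 0.741(4.6) + 0.259(3.56) = 3.4086 + 0.92204 = 4.3306 → 4.331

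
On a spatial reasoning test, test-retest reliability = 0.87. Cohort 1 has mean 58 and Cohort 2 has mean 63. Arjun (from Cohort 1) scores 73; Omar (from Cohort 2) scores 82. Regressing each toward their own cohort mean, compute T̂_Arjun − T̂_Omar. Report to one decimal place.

T̂_Arjun = 0.87(73) + 0.13(58) = 71.050
T̂_Omar = 0.87(82) + 0.13(63) = 79.530
Difference = 71.050 − 79.530 = -8.480

-8.5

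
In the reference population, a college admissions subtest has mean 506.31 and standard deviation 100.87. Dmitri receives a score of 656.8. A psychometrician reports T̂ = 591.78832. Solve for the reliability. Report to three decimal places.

0.568

T̂ = ρX + (1 − ρ)μ  ⇒  T̂ − μ = ρ(X − μ)
ρ = (T̂ − μ)/(X − μ) = (591.78832 − 506.31) / (656.8 − 506.31) = 85.47832 / 150.49 = 0.56800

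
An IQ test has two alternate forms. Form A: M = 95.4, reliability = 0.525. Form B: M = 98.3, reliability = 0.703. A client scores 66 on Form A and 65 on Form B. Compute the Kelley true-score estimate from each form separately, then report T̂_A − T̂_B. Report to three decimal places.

5.075

T̂_A = 0.525(66) + 0.475(95.4) = 79.96500
T̂_B = 0.703(65) + 0.297(98.3) = 74.89010
T̂_A − T̂_B = 5.07490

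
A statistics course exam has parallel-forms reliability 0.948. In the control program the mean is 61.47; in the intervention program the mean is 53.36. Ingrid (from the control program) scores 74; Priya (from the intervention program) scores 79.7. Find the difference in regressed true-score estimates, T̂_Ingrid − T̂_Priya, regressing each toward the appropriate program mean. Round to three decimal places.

T̂_Ingrid = 0.948(74) + 0.052(61.47) = 73.34844
T̂_Priya = 0.948(79.7) + 0.052(53.36) = 78.33032
Difference = 73.34844 − 78.33032 = -4.98188

-4.982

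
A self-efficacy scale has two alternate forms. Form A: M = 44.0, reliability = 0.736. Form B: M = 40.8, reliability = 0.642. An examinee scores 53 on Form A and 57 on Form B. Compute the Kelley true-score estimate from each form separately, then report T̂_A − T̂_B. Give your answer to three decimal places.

-0.576

T̂_A = 0.736(53) + 0.264(44.0) = 50.62400
T̂_B = 0.642(57) + 0.358(40.8) = 51.20040
T̂_A − T̂_B = -0.57640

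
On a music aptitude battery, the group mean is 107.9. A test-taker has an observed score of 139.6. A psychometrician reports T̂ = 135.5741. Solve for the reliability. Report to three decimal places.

T̂ = ρX + (1 − ρ)μ  ⇒  T̂ − μ = ρ(X − μ)
ρ = (T̂ − μ)/(X − μ) = (135.5741 − 107.9) / (139.6 − 107.9) = 27.6741 / 31.7 = 0.87300

0.873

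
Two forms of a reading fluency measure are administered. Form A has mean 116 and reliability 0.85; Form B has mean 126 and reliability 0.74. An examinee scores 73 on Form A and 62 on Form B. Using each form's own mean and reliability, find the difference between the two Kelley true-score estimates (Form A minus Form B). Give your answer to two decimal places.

T̂_A = 0.85(73) + 0.15(116) = 79.4500
T̂_B = 0.74(62) + 0.26(126) = 78.6400
T̂_A − T̂_B = 0.8100

0.81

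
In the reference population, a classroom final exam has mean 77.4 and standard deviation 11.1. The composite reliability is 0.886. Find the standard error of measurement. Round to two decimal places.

3.75

SEM = SD · √(1 − ρ) = 11.1 × √0.114 = 11.1 × 0.3376 = 3.748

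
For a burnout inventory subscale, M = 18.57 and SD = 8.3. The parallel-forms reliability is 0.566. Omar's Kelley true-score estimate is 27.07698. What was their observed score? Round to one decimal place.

T̂ = ρX + (1 − ρ)μ  ⇒  X = (T̂ − (1 − ρ)μ) / ρ
X = (27.07698 − 0.434 × 18.57) / 0.566 = (27.07698 − 8.05938) / 0.566 = 19.01760 / 0.566 = 33.600

33.6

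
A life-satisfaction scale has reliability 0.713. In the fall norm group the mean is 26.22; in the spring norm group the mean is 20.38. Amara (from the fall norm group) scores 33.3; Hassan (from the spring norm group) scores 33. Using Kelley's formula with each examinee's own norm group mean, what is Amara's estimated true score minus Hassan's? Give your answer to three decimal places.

T̂_Amara = 0.713(33.3) + 0.287(26.22) = 31.26804
T̂_Hassan = 0.713(33) + 0.287(20.38) = 29.37806
Difference = 31.26804 − 29.37806 = 1.88998

1.890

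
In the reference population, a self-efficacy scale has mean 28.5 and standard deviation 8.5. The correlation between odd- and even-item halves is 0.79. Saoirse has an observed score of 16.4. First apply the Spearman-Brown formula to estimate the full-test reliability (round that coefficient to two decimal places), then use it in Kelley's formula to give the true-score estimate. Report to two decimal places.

17.85

Spearman-Brown: ρ = 2r/(1 + r) = 2(0.79)/(1 + 0.79) = 1.580/1.79 = 0.8827 → 0.88
T̂ = 0.88(16.4) + 0.12(28.5) = 14.432 + 3.420 = 17.852 → 17.85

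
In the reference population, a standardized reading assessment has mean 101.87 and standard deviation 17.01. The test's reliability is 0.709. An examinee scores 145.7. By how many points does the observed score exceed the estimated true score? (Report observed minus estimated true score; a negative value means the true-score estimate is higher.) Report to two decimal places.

12.75

T̂ = 0.709(145.7) + 0.291(101.87) = 103.3013 + 29.64417 = 132.9455 → 132.945
X − T̂ = 145.7 − 132.945 = 12.755 → 12.75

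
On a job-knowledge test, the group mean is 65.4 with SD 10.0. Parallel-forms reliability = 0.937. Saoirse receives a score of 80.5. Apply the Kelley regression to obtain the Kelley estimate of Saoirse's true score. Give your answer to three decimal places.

79.549

Regress the observed score toward the mean by the unreliability: T̂ = 0.937·80.5 + 0.063·65.4 = 75.4285 + 4.1202 = 79.5487.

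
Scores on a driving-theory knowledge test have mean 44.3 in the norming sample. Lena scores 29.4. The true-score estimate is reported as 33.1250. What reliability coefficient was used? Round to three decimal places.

T̂ = ρX + (1 − ρ)μ  ⇒  T̂ − μ = ρ(X − μ)
ρ = (T̂ − μ)/(X − μ) = (33.1250 − 44.3) / (29.4 − 44.3) = -11.1750 / -14.9 = 0.75000

0.750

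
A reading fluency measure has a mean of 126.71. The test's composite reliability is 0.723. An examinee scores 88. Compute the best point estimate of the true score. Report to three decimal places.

98.723

Regress the observed score toward the mean by the unreliability: T̂ = 0.723·88 + 0.277·126.71 = 63.624 + 35.09867 = 98.7227.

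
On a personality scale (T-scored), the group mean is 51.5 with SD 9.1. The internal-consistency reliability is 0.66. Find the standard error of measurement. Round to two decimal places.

5.31

SEM = SD · √(1 − ρ) = 9.1 × √0.34 = 9.1 × 0.5831 = 5.306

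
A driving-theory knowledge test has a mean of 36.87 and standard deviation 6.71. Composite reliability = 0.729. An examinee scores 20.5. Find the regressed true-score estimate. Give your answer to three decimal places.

Weight the observed score by reliability and the mean by (1 − reliability): T̂ = 0.729·20.5 + 0.271·36.87 = 14.9445 + 9.99177 = 24.9363.

24.936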